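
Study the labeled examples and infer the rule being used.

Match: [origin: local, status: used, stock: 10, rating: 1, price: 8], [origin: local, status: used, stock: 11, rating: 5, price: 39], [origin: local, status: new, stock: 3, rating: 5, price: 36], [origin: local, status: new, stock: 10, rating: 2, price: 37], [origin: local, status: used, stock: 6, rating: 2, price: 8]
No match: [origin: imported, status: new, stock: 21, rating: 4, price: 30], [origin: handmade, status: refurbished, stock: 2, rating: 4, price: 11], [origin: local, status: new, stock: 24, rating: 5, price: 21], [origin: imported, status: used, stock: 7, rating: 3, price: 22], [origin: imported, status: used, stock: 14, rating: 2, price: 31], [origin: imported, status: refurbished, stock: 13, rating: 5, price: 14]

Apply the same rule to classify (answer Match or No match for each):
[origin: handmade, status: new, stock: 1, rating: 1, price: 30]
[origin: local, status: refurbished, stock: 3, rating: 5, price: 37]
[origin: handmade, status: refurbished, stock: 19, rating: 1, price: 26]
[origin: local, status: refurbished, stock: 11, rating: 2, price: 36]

The pattern is that an item is 'Match' exactly when: origin is local AND stock ≤ 11.

No match, Match, No match, Match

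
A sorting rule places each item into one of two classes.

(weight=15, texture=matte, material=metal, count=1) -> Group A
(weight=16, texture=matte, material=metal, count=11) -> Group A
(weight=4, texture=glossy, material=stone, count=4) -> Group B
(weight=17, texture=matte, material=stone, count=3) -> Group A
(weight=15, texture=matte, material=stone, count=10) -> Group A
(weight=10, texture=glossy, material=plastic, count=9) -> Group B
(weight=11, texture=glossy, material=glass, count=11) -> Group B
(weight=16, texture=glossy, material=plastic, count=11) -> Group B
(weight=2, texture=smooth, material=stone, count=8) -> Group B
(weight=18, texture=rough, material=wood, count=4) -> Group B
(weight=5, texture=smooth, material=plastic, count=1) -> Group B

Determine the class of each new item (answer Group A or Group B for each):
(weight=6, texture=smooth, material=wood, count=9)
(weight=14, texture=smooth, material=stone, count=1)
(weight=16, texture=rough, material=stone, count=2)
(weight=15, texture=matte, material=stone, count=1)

Rule: texture is matte. This holds for each 'Group A' example and fails for each 'Group B' one.
(weight=6, texture=smooth, material=wood, count=9) → texture is smooth → Group B.
(weight=14, texture=smooth, material=stone, count=1) → texture is smooth → Group B.
(weight=16, texture=rough, material=stone, count=2) → texture is rough → Group B.
(weight=15, texture=matte, material=stone, count=1) → texture is matte → Group A.

Group B, Group B, Group B, Group A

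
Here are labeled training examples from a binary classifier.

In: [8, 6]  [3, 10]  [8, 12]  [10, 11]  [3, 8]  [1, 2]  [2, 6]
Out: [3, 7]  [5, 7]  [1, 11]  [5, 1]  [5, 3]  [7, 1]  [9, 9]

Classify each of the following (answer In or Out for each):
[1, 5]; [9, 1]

Every 'In' example satisfies: product is even. None of the 'Out' examples do.

Out, Out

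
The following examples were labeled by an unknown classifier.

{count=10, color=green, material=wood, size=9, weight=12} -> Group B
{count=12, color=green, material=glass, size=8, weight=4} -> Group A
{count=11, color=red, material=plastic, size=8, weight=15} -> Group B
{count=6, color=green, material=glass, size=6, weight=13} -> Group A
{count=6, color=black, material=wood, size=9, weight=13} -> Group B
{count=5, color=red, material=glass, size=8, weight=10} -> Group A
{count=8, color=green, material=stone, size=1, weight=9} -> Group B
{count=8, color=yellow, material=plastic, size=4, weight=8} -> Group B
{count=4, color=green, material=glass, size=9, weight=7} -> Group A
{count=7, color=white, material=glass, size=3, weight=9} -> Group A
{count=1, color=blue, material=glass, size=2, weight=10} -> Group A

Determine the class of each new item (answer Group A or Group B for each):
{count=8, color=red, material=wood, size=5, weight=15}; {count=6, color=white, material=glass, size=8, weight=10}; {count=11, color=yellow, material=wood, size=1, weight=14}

Group B, Group A, Group B

Rule: material is glass. This holds for each 'Group A' example and fails for each 'Group B' one.
Group B: {count=8, color=red, material=wood, size=5, weight=15}, since material is wood. Group A: {count=6, color=white, material=glass, size=8, weight=10}, since material is glass. Group B: {count=11, color=yellow, material=wood, size=1, weight=14}, since material is wood.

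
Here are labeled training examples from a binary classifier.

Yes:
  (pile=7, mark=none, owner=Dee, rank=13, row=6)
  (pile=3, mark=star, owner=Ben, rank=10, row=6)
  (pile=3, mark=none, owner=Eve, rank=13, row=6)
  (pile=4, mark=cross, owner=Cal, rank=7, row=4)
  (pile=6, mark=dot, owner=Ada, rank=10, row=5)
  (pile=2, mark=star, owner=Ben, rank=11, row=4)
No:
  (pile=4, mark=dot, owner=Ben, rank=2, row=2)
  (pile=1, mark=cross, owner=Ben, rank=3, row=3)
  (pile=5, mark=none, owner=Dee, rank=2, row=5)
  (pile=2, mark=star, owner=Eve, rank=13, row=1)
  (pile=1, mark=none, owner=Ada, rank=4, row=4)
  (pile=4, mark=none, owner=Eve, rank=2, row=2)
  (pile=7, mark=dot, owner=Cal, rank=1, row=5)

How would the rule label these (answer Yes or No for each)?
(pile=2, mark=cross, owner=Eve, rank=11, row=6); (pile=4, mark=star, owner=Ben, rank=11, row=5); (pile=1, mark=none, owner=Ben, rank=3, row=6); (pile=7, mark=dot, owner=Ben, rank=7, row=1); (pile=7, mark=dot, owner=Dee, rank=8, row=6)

Yes, Yes, No, No, Yes

Every 'Yes' example satisfies: rank ≥ 7 AND row ≥ 2. None of the 'No' examples do.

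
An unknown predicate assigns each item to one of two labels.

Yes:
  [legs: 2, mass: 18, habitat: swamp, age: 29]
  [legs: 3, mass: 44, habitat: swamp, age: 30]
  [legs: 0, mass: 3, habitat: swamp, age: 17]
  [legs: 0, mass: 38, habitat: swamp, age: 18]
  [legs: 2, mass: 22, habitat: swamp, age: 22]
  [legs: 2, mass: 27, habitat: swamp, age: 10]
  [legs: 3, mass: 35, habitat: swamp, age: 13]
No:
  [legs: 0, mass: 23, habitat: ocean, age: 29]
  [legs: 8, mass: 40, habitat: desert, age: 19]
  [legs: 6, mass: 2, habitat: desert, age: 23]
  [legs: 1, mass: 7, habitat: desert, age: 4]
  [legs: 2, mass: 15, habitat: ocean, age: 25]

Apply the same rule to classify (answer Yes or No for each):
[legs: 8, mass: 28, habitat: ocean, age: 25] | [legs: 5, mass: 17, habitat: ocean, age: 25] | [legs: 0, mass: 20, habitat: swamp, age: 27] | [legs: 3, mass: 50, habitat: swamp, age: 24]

Rule: habitat is swamp. This holds for each 'Yes' example and fails for each 'No' one.
[legs: 8, mass: 28, habitat: ocean, age: 25]: habitat is ocean, lacks this property → No.
[legs: 5, mass: 17, habitat: ocean, age: 25]: habitat is ocean, lacks this property → No.
[legs: 0, mass: 20, habitat: swamp, age: 27]: habitat is swamp, has this property → Yes.
[legs: 3, mass: 50, habitat: swamp, age: 24]: habitat is swamp, has this property → Yes.

No, No, Yes, Yes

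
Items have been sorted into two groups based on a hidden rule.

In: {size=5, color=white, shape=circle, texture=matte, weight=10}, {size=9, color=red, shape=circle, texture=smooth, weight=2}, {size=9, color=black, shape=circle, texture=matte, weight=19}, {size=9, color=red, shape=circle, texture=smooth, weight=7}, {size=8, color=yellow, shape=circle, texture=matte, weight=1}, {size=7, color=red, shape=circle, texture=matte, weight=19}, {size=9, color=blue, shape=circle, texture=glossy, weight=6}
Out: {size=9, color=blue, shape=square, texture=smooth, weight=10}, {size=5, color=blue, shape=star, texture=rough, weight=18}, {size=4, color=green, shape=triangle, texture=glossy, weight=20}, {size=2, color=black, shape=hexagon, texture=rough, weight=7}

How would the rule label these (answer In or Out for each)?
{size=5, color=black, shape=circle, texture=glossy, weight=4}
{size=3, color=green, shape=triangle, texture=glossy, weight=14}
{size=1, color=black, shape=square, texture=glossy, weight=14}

In, Out, Out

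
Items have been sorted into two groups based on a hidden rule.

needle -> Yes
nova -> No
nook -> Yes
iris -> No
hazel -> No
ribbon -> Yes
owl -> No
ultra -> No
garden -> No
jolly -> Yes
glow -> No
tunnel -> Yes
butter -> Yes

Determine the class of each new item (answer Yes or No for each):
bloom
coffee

Every 'Yes' example satisfies: has a double letter. None of the 'No' examples do.
Yes: bloom, since 'oo' doubled.
Yes: coffee, since 'ff' doubled.

Yes, Yes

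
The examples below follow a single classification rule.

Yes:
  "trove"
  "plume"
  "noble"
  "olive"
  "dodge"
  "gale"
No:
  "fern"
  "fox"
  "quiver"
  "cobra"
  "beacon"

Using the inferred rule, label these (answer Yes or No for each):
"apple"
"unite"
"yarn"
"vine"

Looking at the examples, the only property every 'Yes' case has and every 'No' case lacks is: ends with 'e'.
Yes: "apple", since ends with 'e'. Yes: "unite", since ends with 'e'. No: "yarn", since ends with 'n'. Yes: "vine", since ends with 'e'.

Yes, Yes, No, Yes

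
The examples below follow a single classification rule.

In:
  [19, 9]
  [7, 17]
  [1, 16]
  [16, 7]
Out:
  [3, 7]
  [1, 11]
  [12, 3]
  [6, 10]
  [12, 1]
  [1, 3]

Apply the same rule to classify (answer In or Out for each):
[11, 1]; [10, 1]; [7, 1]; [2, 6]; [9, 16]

The distinguishing property — sum ≥ 17 — holds for all the 'In' cases and none of the 'Out' cases.

Out, Out, Out, Out, In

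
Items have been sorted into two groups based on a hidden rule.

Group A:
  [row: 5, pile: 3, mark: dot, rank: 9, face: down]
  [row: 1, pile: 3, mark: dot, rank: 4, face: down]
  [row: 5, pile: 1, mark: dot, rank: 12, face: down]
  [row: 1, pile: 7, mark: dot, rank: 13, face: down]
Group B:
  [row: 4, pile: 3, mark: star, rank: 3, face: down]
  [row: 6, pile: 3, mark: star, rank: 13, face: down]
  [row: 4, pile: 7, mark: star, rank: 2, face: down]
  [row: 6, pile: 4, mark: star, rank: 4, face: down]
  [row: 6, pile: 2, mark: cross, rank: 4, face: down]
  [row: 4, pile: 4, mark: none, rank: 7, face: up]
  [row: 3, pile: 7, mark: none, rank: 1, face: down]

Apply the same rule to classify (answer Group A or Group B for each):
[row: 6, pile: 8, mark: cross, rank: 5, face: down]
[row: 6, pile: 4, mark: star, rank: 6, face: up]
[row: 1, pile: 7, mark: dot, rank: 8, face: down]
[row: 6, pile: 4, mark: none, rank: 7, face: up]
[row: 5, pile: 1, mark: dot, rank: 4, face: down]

Group B, Group B, Group A, Group B, Group A

A rule that fits every label: mark is dot — true of each 'Group A' example, false of each 'Group B' one.
[row: 6, pile: 8, mark: cross, rank: 5, face: down]: mark is cross — doesn't match, so Group B.
[row: 6, pile: 4, mark: star, rank: 6, face: up]: mark is star — doesn't match, so Group B.
[row: 1, pile: 7, mark: dot, rank: 8, face: down]: mark is dot — fits, so Group A.
[row: 6, pile: 4, mark: none, rank: 7, face: up]: mark is none — doesn't match, so Group B.
[row: 5, pile: 1, mark: dot, rank: 4, face: down]: mark is dot — fits, so Group A.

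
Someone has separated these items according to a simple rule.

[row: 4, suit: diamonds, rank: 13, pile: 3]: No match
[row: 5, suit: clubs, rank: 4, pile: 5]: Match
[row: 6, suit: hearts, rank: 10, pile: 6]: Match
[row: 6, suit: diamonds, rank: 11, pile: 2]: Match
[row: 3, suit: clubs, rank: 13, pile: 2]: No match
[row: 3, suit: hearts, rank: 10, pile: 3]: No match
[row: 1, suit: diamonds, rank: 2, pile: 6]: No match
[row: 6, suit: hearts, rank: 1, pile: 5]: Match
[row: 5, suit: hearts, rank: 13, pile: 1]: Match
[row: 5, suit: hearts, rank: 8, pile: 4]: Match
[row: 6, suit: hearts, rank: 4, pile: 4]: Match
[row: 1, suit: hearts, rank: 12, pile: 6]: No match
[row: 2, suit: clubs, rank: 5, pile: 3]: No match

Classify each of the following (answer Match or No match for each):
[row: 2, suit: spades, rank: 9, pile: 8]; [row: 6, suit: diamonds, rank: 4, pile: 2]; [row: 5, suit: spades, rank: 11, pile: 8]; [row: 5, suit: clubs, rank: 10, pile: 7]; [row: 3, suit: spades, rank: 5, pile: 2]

No match, Match, Match, Match, No match

The rule appears to be: row ≥ 5.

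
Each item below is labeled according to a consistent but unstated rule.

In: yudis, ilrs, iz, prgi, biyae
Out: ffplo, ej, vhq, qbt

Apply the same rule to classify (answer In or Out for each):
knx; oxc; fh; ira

Out, Out, Out, In

Every 'In' example satisfies: contains 'i'. None of the 'Out' examples do.
Out: knx, since no 'i'.
Out: oxc, since no 'i'.
Out: fh, since no 'i'.
In: ira, since has 'i'.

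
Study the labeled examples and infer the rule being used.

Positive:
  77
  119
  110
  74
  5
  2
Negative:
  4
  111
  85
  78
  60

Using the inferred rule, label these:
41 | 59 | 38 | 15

Positive, Positive, Positive, Negative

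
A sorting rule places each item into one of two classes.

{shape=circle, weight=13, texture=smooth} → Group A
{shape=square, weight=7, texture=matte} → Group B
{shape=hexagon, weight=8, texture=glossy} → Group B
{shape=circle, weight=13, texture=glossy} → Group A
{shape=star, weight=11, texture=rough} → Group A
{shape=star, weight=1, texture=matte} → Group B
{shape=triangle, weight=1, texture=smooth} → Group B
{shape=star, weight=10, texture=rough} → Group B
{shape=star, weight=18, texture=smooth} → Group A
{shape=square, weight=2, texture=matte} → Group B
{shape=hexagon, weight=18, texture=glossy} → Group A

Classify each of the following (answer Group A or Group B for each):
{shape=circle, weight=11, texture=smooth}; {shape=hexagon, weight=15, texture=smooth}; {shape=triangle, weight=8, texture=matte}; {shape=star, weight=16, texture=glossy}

The distinguishing property — weight ≥ 11 — holds for all the 'Group A' cases and none of the 'Group B' cases.

Group A, Group A, Group B, Group A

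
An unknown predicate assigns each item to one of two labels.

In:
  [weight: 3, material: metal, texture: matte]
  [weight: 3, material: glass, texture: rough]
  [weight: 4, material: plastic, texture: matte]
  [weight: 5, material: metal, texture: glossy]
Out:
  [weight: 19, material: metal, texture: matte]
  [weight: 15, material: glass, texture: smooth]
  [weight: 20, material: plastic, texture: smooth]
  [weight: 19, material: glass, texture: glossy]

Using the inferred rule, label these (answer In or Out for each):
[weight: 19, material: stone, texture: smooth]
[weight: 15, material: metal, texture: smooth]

Out, Out

'In' ⟺ weight ≤ 5.
[weight: 19, material: stone, texture: smooth]: weight = 19, lacks this property → Out. [weight: 15, material: metal, texture: smooth]: weight = 15, lacks this property → Out.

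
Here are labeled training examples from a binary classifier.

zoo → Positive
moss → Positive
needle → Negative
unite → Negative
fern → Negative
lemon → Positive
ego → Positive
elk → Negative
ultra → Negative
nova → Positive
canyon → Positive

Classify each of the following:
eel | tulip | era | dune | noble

The simplest hypothesis consistent with all the labels is: contains 'o'.
eel: no 'o', does not pass → Negative. tulip: no 'o', does not pass → Negative. era: no 'o', does not pass → Negative. dune: no 'o', does not pass → Negative. noble: has 'o', satisfies this → Positive.

Negative, Negative, Negative, Negative, Positive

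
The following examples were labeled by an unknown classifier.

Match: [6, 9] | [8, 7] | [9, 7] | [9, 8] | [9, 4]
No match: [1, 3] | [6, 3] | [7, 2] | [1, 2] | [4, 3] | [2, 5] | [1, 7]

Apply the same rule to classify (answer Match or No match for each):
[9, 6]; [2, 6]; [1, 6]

All 'Match' examples share one property — sum ≥ 13 — and every 'No match' example lacks it.
[9, 6]: 9+6 = 15 — matches, so Match. [2, 6]: 2+6 = 8 — doesn't match, so No match. [1, 6]: 1+6 = 7 — doesn't match, so No match.

Match, No match, No match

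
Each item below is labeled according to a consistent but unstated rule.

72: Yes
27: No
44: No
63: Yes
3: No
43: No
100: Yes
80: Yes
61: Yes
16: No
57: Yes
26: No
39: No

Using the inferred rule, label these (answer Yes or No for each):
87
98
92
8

Yes, Yes, Yes, No

The common property of the 'Yes' items is: at least 57. No 'No' item has it.
87 — 87 ≥ 57, hence Yes. 98 — 98 ≥ 57, hence Yes. 92 — 92 ≥ 57, hence Yes. 8 — 8 < 57, hence No.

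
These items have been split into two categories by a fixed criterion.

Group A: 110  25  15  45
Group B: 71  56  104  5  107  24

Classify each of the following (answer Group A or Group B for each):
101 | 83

The common property of the 'Group A' items is: multiple of 5 AND at least 15. No 'Group B' item has it.
101 — 101 = 5·20 + 1, 101 ≥ 15, hence Group B. 83 — 83 = 5·16 + 3, 83 ≥ 15, hence Group B.

Group B, Group B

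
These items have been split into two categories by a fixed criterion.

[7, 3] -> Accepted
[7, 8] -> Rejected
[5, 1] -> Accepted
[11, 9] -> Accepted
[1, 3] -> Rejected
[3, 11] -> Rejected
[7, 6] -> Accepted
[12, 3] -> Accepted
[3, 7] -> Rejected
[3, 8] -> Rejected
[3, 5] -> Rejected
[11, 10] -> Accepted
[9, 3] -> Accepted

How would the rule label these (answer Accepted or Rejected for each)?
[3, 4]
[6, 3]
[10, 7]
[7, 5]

Rule: first > second. This holds for each 'Accepted' example and fails for each 'Rejected' one.

Rejected, Accepted, Accepted, Accepted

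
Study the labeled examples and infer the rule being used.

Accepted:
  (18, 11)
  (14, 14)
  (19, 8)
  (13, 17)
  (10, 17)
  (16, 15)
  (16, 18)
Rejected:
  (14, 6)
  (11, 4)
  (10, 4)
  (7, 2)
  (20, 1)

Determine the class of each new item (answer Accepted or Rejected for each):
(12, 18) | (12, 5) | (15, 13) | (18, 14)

Accepted, Rejected, Accepted, Accepted

The pattern is that an item is 'Accepted' exactly when: sum ≥ 27.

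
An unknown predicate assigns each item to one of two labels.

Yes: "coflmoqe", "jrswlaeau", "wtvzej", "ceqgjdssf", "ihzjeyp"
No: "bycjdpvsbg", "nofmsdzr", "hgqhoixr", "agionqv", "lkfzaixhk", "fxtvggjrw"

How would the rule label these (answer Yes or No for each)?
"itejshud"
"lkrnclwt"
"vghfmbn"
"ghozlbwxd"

Every 'Yes' example satisfies: contains 'e'. None of the 'No' examples do.

Yes, No, No, No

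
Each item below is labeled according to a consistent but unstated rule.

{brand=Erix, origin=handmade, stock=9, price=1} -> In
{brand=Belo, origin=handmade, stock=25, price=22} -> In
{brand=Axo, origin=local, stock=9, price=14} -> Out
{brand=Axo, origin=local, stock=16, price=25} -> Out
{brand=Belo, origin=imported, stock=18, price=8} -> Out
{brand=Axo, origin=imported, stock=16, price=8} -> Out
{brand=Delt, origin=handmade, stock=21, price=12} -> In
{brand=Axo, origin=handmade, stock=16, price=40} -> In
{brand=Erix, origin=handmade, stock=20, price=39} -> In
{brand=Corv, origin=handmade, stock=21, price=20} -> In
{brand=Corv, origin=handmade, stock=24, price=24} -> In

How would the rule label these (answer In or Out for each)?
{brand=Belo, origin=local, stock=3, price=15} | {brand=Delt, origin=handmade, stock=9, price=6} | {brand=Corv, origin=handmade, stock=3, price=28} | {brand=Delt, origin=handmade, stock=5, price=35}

The classifier is using: origin is handmade.

Out, In, In, In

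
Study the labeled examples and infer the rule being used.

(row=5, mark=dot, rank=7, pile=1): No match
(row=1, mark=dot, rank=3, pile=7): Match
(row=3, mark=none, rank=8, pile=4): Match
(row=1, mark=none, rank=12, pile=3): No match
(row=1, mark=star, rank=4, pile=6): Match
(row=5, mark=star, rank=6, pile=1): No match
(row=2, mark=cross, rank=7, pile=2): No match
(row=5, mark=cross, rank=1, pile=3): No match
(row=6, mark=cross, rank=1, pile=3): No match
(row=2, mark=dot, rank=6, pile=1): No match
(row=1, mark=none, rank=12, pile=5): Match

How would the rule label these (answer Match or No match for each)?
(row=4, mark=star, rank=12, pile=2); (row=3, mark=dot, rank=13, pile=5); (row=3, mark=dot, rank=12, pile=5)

No match, Match, Match

'Match' ⟺ pile ≥ 4.
(row=4, mark=star, rank=12, pile=2): No match (pile = 2).
(row=3, mark=dot, rank=13, pile=5): Match (pile = 5).
(row=3, mark=dot, rank=12, pile=5): Match (pile = 5).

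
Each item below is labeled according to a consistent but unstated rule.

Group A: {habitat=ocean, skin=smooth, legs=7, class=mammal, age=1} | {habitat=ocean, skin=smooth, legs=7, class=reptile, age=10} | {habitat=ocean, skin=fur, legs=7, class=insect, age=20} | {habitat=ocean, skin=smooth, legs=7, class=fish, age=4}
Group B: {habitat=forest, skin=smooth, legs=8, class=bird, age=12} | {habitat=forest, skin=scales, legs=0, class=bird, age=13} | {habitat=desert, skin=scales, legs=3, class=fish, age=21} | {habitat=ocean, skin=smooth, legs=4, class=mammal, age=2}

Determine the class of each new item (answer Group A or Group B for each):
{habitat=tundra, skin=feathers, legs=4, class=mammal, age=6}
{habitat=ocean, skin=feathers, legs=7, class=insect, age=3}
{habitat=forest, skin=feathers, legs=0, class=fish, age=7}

Checking candidate rules against both groups, what survives is: legs = 7.
{habitat=tundra, skin=feathers, legs=4, class=mammal, age=6}: Group B (legs = 4).
{habitat=ocean, skin=feathers, legs=7, class=insect, age=3}: Group A (legs = 7).
{habitat=forest, skin=feathers, legs=0, class=fish, age=7}: Group B (legs = 0).

Group B, Group A, Group B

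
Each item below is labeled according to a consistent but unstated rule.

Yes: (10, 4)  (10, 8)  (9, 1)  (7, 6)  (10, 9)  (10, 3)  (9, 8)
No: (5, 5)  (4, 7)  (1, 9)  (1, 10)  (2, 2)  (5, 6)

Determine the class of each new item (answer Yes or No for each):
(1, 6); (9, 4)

No, Yes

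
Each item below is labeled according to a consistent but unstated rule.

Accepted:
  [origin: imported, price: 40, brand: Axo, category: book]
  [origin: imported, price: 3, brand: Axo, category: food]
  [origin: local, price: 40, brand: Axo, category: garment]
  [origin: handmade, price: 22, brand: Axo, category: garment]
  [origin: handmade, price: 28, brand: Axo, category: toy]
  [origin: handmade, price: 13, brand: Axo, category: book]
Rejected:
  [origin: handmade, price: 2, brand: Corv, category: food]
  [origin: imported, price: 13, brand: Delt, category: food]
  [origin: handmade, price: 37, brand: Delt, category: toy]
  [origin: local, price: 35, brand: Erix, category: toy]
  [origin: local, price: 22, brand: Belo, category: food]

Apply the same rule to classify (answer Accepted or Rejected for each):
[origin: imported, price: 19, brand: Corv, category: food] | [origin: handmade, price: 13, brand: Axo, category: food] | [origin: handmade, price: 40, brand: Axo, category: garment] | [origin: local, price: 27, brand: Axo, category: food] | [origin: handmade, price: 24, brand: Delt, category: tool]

Rejected, Accepted, Accepted, Accepted, Rejected

'Accepted' ⟺ brand is Axo.
[origin: imported, price: 19, brand: Corv, category: food] → brand is Corv → Rejected.
[origin: handmade, price: 13, brand: Axo, category: food] → brand is Axo → Accepted.
[origin: handmade, price: 40, brand: Axo, category: garment] → brand is Axo → Accepted.
[origin: local, price: 27, brand: Axo, category: food] → brand is Axo → Accepted.
[origin: handmade, price: 24, brand: Delt, category: tool] → brand is Delt → Rejected.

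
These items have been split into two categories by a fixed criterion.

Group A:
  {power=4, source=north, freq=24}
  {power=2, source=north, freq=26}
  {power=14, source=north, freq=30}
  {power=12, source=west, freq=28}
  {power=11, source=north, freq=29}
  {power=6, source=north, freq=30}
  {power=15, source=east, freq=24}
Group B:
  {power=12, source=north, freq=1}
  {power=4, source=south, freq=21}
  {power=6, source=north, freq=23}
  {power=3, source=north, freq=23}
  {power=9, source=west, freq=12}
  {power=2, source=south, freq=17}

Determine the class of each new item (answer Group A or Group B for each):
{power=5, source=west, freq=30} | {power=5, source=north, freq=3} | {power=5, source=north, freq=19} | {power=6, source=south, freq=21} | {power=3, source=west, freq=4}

Group A, Group B, Group B, Group B, Group B

One predicate separates the groups cleanly: freq ≥ 24.
{power=5, source=west, freq=30}: freq = 30 — qualifies, so Group A. {power=5, source=north, freq=3}: freq = 3 — doesn't qualify, so Group B. {power=5, source=north, freq=19}: freq = 19 — doesn't qualify, so Group B. {power=6, source=south, freq=21}: freq = 21 — doesn't qualify, so Group B. {power=3, source=west, freq=4}: freq = 4 — doesn't qualify, so Group B.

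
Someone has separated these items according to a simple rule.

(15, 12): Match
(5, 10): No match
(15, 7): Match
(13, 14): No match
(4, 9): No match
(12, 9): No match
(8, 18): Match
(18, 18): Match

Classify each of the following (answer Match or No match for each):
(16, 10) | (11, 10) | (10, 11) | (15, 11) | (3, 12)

All 'Match' examples share one property — max ≥ 15 — and every 'No match' example lacks it.
(16, 10): max 16, checks out → Match. (11, 10): max 11, doesn't qualify → No match. (10, 11): max 11, doesn't qualify → No match. (15, 11): max 15, checks out → Match. (3, 12): max 12, doesn't qualify → No match.

Match, No match, No match, Match, No match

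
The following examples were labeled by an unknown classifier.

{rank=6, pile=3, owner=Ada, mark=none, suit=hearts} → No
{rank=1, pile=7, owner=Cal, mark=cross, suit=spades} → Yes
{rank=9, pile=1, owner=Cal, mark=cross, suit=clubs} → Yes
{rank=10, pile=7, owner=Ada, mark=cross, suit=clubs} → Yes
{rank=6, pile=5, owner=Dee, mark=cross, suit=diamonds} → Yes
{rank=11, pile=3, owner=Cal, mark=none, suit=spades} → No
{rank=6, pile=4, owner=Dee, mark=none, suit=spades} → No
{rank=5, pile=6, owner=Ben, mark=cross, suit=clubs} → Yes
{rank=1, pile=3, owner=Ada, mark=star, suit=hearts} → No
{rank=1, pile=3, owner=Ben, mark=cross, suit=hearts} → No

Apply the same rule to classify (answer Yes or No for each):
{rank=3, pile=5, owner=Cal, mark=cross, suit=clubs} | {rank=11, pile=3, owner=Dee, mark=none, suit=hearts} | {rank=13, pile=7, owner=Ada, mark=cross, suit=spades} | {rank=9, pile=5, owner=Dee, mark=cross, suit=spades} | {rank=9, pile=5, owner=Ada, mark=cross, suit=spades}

One predicate separates the groups cleanly: suit is clubs OR pile ≥ 5.
Yes: {rank=3, pile=5, owner=Cal, mark=cross, suit=clubs}, since suit is clubs, pile = 5.
No: {rank=11, pile=3, owner=Dee, mark=none, suit=hearts}, since suit is hearts, pile = 3.
Yes: {rank=13, pile=7, owner=Ada, mark=cross, suit=spades}, since suit is spades, pile = 7.
Yes: {rank=9, pile=5, owner=Dee, mark=cross, suit=spades}, since suit is spades, pile = 5.
Yes: {rank=9, pile=5, owner=Ada, mark=cross, suit=spades}, since suit is spades, pile = 5.

Yes, No, Yes, Yes, Yes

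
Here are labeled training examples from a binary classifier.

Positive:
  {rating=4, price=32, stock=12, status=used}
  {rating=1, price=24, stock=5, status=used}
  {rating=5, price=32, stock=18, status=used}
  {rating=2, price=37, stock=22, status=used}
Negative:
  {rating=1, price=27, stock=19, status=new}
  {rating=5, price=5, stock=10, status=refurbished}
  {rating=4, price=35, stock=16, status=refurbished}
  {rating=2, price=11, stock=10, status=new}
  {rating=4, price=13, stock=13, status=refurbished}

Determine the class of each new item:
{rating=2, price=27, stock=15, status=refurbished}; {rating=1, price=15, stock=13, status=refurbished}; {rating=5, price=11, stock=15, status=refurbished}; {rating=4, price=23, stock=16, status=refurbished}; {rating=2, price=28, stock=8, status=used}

A rule that fits every label: status is used — true of each 'Positive' example, false of each 'Negative' one.

Negative, Negative, Negative, Negative, Positive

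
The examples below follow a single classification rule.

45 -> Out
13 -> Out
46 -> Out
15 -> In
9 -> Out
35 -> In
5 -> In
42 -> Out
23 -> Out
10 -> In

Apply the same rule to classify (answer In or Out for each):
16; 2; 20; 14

Out, Out, In, Out

The simplest hypothesis consistent with all the labels is: multiple of 5 AND at most 35.
16 → 16 = 5·3 + 1, 16 ≤ 35 → Out. 2 → 2 = 5·0 + 2, 2 ≤ 35 → Out. 20 → 20 = 5·4, 20 ≤ 35 → In. 14 → 14 = 5·2 + 4, 14 ≤ 35 → Out.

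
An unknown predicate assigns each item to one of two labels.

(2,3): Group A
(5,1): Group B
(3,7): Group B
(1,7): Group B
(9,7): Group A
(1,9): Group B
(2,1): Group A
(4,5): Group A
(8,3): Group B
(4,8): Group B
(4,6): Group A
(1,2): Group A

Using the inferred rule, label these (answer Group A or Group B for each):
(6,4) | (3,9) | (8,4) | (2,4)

Group A, Group B, Group B, Group A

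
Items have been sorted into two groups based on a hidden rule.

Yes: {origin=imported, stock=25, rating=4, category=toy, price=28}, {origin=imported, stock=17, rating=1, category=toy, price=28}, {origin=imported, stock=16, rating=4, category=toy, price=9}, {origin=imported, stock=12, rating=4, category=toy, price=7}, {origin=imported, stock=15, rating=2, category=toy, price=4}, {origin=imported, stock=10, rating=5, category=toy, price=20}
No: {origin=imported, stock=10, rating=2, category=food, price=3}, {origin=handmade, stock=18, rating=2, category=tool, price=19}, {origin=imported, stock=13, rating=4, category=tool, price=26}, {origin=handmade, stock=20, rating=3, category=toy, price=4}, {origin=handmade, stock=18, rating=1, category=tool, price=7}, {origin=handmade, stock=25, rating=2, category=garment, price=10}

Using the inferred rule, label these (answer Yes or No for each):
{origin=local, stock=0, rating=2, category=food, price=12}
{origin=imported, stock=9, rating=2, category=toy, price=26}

A rule that fits every label: origin is imported AND category is toy — true of each 'Yes' example, false of each 'No' one.
{origin=local, stock=0, rating=2, category=food, price=12}: origin is local, category is food, doesn't match → No. {origin=imported, stock=9, rating=2, category=toy, price=26}: origin is imported, category is toy, has this property → Yes.

No, Yes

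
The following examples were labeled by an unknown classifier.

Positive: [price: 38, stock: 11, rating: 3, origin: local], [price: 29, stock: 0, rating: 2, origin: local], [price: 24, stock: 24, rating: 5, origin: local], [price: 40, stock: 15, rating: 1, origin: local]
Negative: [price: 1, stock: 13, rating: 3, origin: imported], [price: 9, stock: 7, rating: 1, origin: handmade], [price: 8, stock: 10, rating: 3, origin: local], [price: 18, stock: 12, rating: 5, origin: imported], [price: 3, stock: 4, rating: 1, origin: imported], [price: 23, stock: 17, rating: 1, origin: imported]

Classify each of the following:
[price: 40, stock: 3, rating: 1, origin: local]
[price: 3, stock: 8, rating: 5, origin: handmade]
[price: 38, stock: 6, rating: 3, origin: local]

Every 'Positive' example satisfies: price ≥ 24. None of the 'Negative' examples do.
[price: 40, stock: 3, rating: 1, origin: local]: price = 40 — passes, so Positive. [price: 3, stock: 8, rating: 5, origin: handmade]: price = 3 — does not pass, so Negative. [price: 38, stock: 6, rating: 3, origin: local]: price = 38 — passes, so Positive.

Positive, Negative, Positive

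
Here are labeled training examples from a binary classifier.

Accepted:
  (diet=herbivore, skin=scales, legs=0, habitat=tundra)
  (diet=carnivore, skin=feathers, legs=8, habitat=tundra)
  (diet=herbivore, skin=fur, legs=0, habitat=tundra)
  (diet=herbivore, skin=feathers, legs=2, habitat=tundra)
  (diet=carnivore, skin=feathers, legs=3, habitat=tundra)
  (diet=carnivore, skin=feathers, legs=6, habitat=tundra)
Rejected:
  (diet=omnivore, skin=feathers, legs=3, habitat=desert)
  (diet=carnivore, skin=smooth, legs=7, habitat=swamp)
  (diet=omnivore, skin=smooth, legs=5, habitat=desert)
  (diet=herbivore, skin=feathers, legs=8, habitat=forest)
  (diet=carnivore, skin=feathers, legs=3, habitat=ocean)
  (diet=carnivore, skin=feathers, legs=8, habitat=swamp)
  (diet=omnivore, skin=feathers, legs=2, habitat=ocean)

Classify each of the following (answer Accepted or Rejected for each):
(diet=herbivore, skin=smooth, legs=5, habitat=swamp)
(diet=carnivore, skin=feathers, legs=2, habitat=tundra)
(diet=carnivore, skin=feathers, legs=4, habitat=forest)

All 'Accepted' examples share one property — habitat is tundra — and every 'Rejected' example lacks it.
(diet=herbivore, skin=smooth, legs=5, habitat=swamp) — habitat is swamp, hence Rejected.
(diet=carnivore, skin=feathers, legs=2, habitat=tundra) — habitat is tundra, hence Accepted.
(diet=carnivore, skin=feathers, legs=4, habitat=forest) — habitat is forest, hence Rejected.

Rejected, Accepted, Rejected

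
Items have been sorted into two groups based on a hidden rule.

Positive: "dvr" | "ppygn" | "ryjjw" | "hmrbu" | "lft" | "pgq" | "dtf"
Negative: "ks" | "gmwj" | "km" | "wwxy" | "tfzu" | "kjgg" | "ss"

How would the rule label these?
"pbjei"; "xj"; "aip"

Positive, Negative, Positive

The common property of the 'Positive' items is: odd length. No 'Negative' item has it.
"pbjei" → length 5 → Positive.
"xj" → length 2 → Negative.
"aip" → length 3 → Positive.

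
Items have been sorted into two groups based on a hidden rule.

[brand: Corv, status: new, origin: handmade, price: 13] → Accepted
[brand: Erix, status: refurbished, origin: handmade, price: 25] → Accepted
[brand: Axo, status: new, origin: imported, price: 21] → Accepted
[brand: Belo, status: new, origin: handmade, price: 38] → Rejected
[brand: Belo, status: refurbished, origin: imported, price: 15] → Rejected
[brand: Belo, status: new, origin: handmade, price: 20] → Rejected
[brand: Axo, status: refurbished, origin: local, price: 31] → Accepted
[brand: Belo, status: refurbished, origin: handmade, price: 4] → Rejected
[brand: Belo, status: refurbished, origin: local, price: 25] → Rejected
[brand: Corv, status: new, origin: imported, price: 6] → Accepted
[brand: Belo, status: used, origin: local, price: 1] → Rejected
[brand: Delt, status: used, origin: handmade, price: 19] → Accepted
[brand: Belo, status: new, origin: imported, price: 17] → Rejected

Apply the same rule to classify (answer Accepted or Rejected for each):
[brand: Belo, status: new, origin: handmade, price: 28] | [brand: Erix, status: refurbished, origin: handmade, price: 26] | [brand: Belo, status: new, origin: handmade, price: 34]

Rejected, Accepted, Rejected

Checking candidate rules against both groups, what survives is: brand is not Belo.
[brand: Belo, status: new, origin: handmade, price: 28] → brand is Belo → Rejected.
[brand: Erix, status: refurbished, origin: handmade, price: 26] → brand is Erix → Accepted.
[brand: Belo, status: new, origin: handmade, price: 34] → brand is Belo → Rejected.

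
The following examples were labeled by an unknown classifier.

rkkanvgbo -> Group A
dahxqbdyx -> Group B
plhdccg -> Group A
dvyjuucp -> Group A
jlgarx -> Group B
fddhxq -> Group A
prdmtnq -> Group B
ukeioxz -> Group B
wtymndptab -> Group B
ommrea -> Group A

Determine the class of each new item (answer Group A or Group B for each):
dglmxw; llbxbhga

Checking candidate rules against both groups, what survives is: has a double letter.
dglmxw: no doubled letter, does not fit → Group B.
llbxbhga: 'll' doubled, has this property → Group A.

Group B, Group A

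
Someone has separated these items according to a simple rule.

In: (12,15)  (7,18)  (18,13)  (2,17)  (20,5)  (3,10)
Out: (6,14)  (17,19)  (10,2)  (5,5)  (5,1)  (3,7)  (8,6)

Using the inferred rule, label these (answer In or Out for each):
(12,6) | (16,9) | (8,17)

Out, In, In

Every 'In' example satisfies: sum is odd. None of the 'Out' examples do.
(12,6): Out (12+6 = 18).
(16,9): In (16+9 = 25).
(8,17): In (8+17 = 25).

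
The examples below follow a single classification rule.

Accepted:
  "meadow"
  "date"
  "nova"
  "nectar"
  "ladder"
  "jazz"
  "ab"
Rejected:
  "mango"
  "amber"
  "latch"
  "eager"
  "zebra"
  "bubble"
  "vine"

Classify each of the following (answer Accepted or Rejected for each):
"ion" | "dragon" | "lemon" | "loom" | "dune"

Rejected, Accepted, Rejected, Rejected, Rejected

The simplest hypothesis consistent with all the labels is: even length AND contains 'a'.
Rejected: "ion", since length 3, no 'a'.
Accepted: "dragon", since length 6, has 'a'.
Rejected: "lemon", since length 5, no 'a'.
Rejected: "loom", since length 4, no 'a'.
Rejected: "dune", since length 4, no 'a'.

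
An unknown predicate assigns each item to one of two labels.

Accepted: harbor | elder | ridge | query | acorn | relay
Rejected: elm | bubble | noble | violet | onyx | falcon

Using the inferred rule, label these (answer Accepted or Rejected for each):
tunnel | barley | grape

Looking at the examples, the only property every 'Accepted' case has and every 'Rejected' case lacks is: contains 'r'.

Rejected, Accepted, Accepted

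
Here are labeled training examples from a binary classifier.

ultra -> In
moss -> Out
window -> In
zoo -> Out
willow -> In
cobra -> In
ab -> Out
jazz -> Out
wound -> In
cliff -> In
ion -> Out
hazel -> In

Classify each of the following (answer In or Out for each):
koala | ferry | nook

In, In, Out

'In' ⟺ length ≥ 5.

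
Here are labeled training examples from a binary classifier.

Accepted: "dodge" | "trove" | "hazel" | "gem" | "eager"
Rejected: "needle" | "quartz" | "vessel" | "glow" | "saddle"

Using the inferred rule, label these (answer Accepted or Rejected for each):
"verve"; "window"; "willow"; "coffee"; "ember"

Checking candidate rules against both groups, what survives is: odd length.
"verve" → length 5 → Accepted. "window" → length 6 → Rejected. "willow" → length 6 → Rejected. "coffee" → length 6 → Rejected. "ember" → length 5 → Accepted.

Accepted, Rejected, Rejected, Rejected, Accepted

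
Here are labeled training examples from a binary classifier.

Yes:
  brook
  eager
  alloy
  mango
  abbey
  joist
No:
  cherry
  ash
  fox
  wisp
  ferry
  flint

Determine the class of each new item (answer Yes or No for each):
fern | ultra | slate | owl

No, Yes, Yes, No

The simplest hypothesis consistent with all the labels is: has ≥ 2 vowels.
fern: No (1 vowel).
ultra: Yes (2 vowels).
slate: Yes (2 vowels).
owl: No (1 vowel).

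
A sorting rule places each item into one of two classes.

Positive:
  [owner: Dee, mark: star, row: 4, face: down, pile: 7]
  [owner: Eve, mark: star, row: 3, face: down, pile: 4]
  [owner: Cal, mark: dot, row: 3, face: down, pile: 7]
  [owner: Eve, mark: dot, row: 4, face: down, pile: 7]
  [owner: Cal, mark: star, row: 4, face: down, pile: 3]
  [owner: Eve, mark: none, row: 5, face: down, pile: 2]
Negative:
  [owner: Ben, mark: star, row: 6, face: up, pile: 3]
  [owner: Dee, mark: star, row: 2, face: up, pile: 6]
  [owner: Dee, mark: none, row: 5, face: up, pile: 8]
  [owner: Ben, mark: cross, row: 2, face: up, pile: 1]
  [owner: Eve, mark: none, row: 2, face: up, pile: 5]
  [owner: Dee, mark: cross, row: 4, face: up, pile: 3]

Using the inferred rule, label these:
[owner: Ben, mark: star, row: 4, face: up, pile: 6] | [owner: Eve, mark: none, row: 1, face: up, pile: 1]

Negative, Negative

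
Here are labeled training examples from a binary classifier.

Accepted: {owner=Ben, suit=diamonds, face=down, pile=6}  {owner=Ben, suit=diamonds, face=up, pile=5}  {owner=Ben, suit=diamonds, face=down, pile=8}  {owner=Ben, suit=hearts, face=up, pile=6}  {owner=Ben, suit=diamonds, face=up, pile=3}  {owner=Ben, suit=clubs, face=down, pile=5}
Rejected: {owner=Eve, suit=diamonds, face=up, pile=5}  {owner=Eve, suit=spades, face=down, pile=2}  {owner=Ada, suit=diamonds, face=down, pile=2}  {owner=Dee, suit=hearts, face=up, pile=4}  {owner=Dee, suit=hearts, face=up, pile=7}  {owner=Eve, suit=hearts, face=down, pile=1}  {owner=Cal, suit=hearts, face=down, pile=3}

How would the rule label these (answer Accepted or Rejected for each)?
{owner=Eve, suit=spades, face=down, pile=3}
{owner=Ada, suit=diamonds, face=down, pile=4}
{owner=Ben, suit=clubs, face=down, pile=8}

Rejected, Rejected, Accepted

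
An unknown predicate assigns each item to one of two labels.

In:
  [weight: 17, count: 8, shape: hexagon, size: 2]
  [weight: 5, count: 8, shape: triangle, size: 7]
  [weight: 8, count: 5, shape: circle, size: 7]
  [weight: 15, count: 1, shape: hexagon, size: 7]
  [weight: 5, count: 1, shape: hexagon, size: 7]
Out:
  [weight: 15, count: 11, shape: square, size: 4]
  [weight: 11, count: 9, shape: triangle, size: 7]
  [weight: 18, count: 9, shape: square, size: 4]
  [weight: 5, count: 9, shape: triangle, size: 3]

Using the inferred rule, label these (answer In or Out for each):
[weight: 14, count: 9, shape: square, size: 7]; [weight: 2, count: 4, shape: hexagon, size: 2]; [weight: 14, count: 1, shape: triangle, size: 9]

Out, In, In

'In' ⟺ count ≤ 8.
[weight: 14, count: 9, shape: square, size: 7]: Out (count = 9).
[weight: 2, count: 4, shape: hexagon, size: 2]: In (count = 4).
[weight: 14, count: 1, shape: triangle, size: 9]: In (count = 1).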